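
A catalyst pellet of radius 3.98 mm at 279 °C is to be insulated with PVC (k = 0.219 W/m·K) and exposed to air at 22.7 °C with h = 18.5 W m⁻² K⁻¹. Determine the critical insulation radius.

r_cr = 2.37 cm

For a sphere, r_cr = 2k_ins/h = 2·0.219/18.5 = 0.0237 m = 2.37 cm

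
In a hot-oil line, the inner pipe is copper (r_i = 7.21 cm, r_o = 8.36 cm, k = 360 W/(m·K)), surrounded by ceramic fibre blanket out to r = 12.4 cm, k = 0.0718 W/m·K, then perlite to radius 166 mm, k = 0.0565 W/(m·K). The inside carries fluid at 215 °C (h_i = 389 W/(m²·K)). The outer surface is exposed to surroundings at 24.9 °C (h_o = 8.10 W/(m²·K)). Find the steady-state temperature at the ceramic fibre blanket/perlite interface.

T = 123 °C

Resistance network (inner→outer):
  R'_conv,in = 1/(2πr h) = 1/(2π·0.0721·389) = 0.005675 m·K/W
  R'_copper = ln(0.0836/0.0721)/(2πk) = 0.1480/(2π·360) = 6.543×10^-5 m·K/W
  R'_ceramic fibre blanket = ln(0.124/0.0836)/(2πk) = 0.3942/(2π·0.0718) = 0.8739 m·K/W
  R'_perlite = ln(0.166/0.124)/(2πk) = 0.2917/(2π·0.0565) = 0.8217 m·K/W
  R'_conv,out = 1/(2πr h) = 1/(2π·0.166·8.10) = 0.1184 m·K/W
ΣR = 0.005675 + 6.543×10^-5 + 0.8739 + 0.8217 + 0.1184 = 1.820 m·K/W
Q' = ΔT/ΣR = (215 °C − 24.9 °C)/1.820 = 104.5 W/m
From the inner boundary to the ceramic fibre blanket/perlite interface, ΣR_partial = 0.8796 m·K/W.
T_interface = T_in − Q'·ΣR_partial = 215 °C − (104.5)(0.8796) = 123 °C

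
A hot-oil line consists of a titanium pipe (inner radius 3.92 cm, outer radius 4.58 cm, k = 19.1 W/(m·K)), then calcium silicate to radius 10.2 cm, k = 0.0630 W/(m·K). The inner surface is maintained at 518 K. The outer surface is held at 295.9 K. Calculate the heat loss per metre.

Resistance network (inner→outer):
  R'_titanium = ln(0.0458/0.0392)/(2πk) = 0.1556/(2π·19.1) = 0.001297 m·K/W
  R'_calcium silicate = ln(0.102/0.0458)/(2πk) = 0.8007/(2π·0.0630) = 2.023 m·K/W
ΣR = 0.001297 + 2.023 = 2.024 m·K/W
Q' = ΔT/ΣR = (518 K − 295.9 K)/2.024 = 110 W/m

Q' = 110 W/m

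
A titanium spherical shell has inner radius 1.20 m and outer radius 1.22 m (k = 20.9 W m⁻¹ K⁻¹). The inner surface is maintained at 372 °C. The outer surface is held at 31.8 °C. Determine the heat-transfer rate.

Q = 6540 kW

Q = 4πk·ΔT/(1/r₁ − 1/r₂) = 4π × 20.9 × 340.2 / (1/1.20 − 1/1.22) = 6.54×10^6 W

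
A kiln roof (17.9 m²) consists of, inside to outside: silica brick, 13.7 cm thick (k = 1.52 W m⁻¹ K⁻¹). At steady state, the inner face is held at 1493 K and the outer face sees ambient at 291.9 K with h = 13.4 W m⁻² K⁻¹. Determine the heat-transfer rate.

Treat each layer as a resistance in series:
  R_silica brick = L/(kA) = 0.137/(1.52·17.9) = 0.005035 K/W
  R_conv,out = 1/(hA) = 1/(13.4·17.9) = 0.004169 K/W
ΣR = 0.005035 + 0.004169 = 0.009204 K/W
Q = ΔT/ΣR = (1493 K − 291.9 K)/0.009204 = 1.30×10^5 W

Q = 130 kW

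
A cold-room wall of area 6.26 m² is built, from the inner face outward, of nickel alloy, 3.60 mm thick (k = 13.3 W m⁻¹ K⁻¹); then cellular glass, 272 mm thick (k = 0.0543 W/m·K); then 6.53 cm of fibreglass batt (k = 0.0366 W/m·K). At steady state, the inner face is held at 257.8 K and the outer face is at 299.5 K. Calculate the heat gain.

Q = 38.4 W

Treat each layer as a resistance in series:
  R_nickel alloy = L/(kA) = 0.00360/(13.3·6.26) = 4.324×10^-5 K/W
  R_cellular glass = L/(kA) = 0.272/(0.0543·6.26) = 0.8002 K/W
  R_fibreglass batt = L/(kA) = 0.0653/(0.0366·6.26) = 0.2850 K/W
ΣR = 4.324×10^-5 + 0.8002 + 0.2850 = 1.085 K/W
Q = ΔT/ΣR = (257.8 K − 299.5 K)/1.085 = -38.4 W
(Negative Q ⇒ heat flows inward; heat gain = 38.4 W.)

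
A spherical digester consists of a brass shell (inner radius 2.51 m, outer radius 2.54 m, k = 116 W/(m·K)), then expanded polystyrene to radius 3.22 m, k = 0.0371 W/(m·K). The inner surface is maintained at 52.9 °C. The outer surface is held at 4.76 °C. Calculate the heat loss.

Q = 270 W

Treat each layer as a resistance in series:
  R_brass = (1/2.51 − 1/2.54)/(4πk) = 0.004706/(4π·116) = 3.228×10^-6 K/W
  R_expanded polystyrene = (1/2.54 − 1/3.22)/(4πk) = 0.08314/(4π·0.0371) = 0.1783 K/W
ΣR = 3.228×10^-6 + 0.1783 = 0.1783 K/W
Q = ΔT/ΣR = (52.9 °C − 4.76 °C)/0.1783 = 270 W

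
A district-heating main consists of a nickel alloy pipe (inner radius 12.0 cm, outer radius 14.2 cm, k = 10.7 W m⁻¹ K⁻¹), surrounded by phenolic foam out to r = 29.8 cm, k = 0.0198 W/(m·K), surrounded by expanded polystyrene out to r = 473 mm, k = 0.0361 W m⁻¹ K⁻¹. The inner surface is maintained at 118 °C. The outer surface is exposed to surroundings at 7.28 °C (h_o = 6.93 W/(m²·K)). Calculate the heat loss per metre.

Resistance network (inner→outer):
  R'_nickel alloy = ln(0.142/0.120)/(2πk) = 0.1683/(2π·10.7) = 0.002504 m·K/W
  R'_phenolic foam = ln(0.298/0.142)/(2πk) = 0.7413/(2π·0.0198) = 5.958 m·K/W
  R'_expanded polystyrene = ln(0.473/0.298)/(2πk) = 0.4620/(2π·0.0361) = 2.037 m·K/W
  R'_conv,out = 1/(2πr h) = 1/(2π·0.473·6.93) = 0.04855 m·K/W
ΣR = 0.002504 + 5.958 + 2.037 + 0.04855 = 8.046 m·K/W
Q' = ΔT/ΣR = (118 °C − 7.28 °C)/8.046 = 13.8 W/m

Q' = 13.8 W/m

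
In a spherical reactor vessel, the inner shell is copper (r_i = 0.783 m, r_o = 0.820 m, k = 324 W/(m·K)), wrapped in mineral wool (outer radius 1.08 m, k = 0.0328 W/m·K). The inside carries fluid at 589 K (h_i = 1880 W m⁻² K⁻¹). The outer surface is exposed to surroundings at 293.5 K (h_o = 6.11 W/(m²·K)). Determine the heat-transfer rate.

Resistance network (inner→outer):
  R_conv,in = 1/(4πr²h) = 1/(4π·0.783²·1880) = 6.904×10^-5 K/W
  R_copper = (1/0.783 − 1/0.820)/(4πk) = 0.05763/(4π·324) = 1.415×10^-5 K/W
  R_mineral wool = (1/0.820 − 1/1.08)/(4πk) = 0.2936/(4π·0.0328) = 0.7123 K/W
  R_conv,out = 1/(4πr²h) = 1/(4π·1.08²·6.11) = 0.01117 K/W
ΣR = 6.904×10^-5 + 1.415×10^-5 + 0.7123 + 0.01117 = 0.7236 K/W
Q = ΔT/ΣR = (589 K − 293.5 K)/0.7236 = 408 W

Q = 408 W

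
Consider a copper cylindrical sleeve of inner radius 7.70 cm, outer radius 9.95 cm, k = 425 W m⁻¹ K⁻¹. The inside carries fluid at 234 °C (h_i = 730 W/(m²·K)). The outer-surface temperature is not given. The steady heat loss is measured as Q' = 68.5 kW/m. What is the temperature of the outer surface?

Series resistances:
  R'_conv,in = 1/(2πr h) = 1/(2π·0.0770·730) = 0.002831 m·K/W
  R'_copper = ln(0.0995/0.0770)/(2πk) = 0.2564/(2π·425) = 9.600×10^-5 m·K/W
ΣR = 0.002927 m·K/W
ΔT = Q'·ΣR = 68500 × 0.002927 = 200.5 K
Heat flows outward, so T_out = T_in − ΔT = 234 − 200.5 = 33.5 °C

T_out = 33.5 °C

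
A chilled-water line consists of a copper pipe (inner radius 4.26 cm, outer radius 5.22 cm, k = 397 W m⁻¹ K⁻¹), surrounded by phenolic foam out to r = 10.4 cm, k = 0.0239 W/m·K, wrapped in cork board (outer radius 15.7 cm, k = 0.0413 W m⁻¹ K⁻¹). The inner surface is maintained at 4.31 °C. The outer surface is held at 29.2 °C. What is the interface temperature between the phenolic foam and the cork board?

Resistance network (inner→outer):
  R'_copper = ln(0.0522/0.0426)/(2πk) = 0.2032/(2π·397) = 8.147×10^-5 m·K/W
  R'_phenolic foam = ln(0.104/0.0522)/(2πk) = 0.6893/(2π·0.0239) = 4.590 m·K/W
  R'_cork board = ln(0.157/0.104)/(2πk) = 0.4119/(2π·0.0413) = 1.587 m·K/W
ΣR = 8.147×10^-5 + 4.590 + 1.587 = 6.177 m·K/W
Q' = ΔT/ΣR = (4.31 °C − 29.2 °C)/6.177 = -4.029 W/m
From the inner boundary to the phenolic foam/cork board interface, ΣR_partial = 4.590 m·K/W.
T_interface = T_in − Q'·ΣR_partial = 4.31 °C − (-4.029)(4.590) = 22.8 °C

T = 22.8 °C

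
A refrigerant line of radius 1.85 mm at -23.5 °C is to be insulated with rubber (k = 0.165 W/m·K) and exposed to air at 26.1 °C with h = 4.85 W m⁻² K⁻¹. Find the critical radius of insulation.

For a cylinder, r_cr = k_ins/h = 0.165/4.85 = 0.0340 m = 3.40 cm

r_cr = 3.40 cm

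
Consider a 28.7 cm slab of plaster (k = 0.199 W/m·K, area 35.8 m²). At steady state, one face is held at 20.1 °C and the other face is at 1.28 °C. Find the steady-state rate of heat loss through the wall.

Q = kA·ΔT/L = 0.199 × 35.8 × |20.1 °C − 1.28 °C| / 0.287 = 467 W

Q = 467 W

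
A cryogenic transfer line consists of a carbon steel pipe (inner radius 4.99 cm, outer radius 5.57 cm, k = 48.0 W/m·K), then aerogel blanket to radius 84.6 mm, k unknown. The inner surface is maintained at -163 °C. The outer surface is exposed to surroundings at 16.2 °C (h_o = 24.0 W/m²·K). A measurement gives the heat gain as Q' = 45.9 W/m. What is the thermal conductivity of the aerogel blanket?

ΣR = ΔT/Q' = |-163 − 16.2|/45.9 = 3.904 m·K/W
Known resistances:
  R'_carbon steel = ln(0.0557/0.0499)/(2πk) = 0.1100/(2π·48.0) = 3.646×10^-4 m·K/W
  R'_conv,out = 1/(2πr h) = 1/(2π·0.0846·24.0) = 0.07839 m·K/W
R_aerogel blanket = ΣR − ΣR_known = 3.904 − 0.07875 = 3.825 m·K/W
ln(r₂/r₁)/(2πk) = 3.825 ⇒ k = 0.4180/(2π·3.825) = 0.0174 W/m·K

k = 0.0174 W/m·K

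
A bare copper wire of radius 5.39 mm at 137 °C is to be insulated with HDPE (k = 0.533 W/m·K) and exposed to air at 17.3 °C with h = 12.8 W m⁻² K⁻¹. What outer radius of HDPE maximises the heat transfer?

r_cr = 4.16 cm

For a cylinder, r_cr = k_ins/h = 0.533/12.8 = 0.0416 m = 4.16 cm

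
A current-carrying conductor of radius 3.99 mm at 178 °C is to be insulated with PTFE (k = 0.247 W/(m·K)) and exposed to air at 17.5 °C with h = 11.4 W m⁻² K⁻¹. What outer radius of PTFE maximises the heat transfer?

For a cylinder, r_cr = k_ins/h = 0.247/11.4 = 0.0217 m = 2.17 cm

r_cr = 2.17 cm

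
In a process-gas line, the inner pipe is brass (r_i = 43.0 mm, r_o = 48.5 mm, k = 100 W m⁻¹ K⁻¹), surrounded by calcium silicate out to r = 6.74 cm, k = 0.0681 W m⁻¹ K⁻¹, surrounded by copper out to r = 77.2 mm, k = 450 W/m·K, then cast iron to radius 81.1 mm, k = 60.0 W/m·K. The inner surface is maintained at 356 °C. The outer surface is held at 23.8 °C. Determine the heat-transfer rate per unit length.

Resistance network (inner→outer):
  R'_brass = ln(0.0485/0.0430)/(2πk) = 0.1204/(2π·100) = 1.916×10^-4 m·K/W
  R'_calcium silicate = ln(0.0674/0.0485)/(2πk) = 0.3291/(2π·0.0681) = 0.7691 m·K/W
  R'_copper = ln(0.0772/0.0674)/(2πk) = 0.1358/(2π·450) = 4.801×10^-5 m·K/W
  R'_cast iron = ln(0.0811/0.0772)/(2πk) = 0.04928/(2π·60.0) = 1.307×10^-4 m·K/W
ΣR = 1.916×10^-4 + 0.7691 + 4.801×10^-5 + 1.307×10^-4 = 0.7695 m·K/W
Q' = ΔT/ΣR = (356 °C − 23.8 °C)/0.7695 = 432 W/m

Q' = 432 W/m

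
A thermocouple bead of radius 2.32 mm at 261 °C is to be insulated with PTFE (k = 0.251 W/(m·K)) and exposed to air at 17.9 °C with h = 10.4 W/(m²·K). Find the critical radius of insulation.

For a sphere, r_cr = 2k_ins/h = 2·0.251/10.4 = 0.0483 m = 4.83 cm

r_cr = 4.83 cm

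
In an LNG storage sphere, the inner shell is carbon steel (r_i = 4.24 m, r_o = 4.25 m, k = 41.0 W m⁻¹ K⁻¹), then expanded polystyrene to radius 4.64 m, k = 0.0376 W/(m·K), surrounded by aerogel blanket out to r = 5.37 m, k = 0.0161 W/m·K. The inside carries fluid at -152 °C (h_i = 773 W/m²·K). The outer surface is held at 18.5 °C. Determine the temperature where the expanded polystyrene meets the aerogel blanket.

T = -114 °C

Treat each layer as a resistance in series:
  R_conv,in = 1/(4πr²h) = 1/(4π·4.24²·773) = 5.726×10^-6 K/W
  R_carbon steel = (1/4.24 − 1/4.25)/(4πk) = 5.549×10^-4/(4π·41.0) = 1.077×10^-6 K/W
  R_expanded polystyrene = (1/4.25 − 1/4.64)/(4πk) = 0.01978/(4π·0.0376) = 0.04186 K/W
  R_aerogel blanket = (1/4.64 − 1/5.37)/(4πk) = 0.02930/(4π·0.0161) = 0.1448 K/W
ΣR = 5.726×10^-6 + 1.077×10^-6 + 0.04186 + 0.1448 = 0.1867 K/W
Q = ΔT/ΣR = (-152 °C − 18.5 °C)/0.1867 = -913.2 W
From the inner boundary to the expanded polystyrene/aerogel blanket interface, ΣR_partial = 0.04187 K/W.
T_interface = T_in − Q·ΣR_partial = -152 °C − (-913.2)(0.04187) = -114 °C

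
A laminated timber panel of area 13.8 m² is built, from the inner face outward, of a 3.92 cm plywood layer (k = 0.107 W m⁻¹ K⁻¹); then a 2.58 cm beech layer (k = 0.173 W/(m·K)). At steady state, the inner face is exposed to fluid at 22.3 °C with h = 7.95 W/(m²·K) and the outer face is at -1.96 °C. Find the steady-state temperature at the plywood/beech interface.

T = 3.68 °C

Treat each layer as a resistance in series:
  R_conv,in = 1/(hA) = 1/(7.95·13.8) = 0.009115 K/W
  R_plywood = L/(kA) = 0.0392/(0.107·13.8) = 0.02655 K/W
  R_beech = L/(kA) = 0.0258/(0.173·13.8) = 0.01081 K/W
ΣR = 0.009115 + 0.02655 + 0.01081 = 0.04648 K/W
Q = ΔT/ΣR = (22.3 °C − -1.96 °C)/0.04648 = 521.9 W
From the inner boundary to the plywood/beech interface, ΣR_partial = 0.03567 K/W.
T_interface = T_in − Q·ΣR_partial = 22.3 °C − (521.9)(0.03567) = 3.68 °C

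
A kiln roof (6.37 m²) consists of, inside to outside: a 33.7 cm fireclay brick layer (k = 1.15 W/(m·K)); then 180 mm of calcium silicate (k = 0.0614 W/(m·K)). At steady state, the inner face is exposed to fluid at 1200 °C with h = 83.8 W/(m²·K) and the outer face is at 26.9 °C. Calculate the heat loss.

Series thermal resistances, inner to outer:
  R_conv,in = 1/(hA) = 1/(83.8·6.37) = 0.001873 K/W
  R_fireclay brick = L/(kA) = 0.337/(1.15·6.37) = 0.04600 K/W
  R_calcium silicate = L/(kA) = 0.180/(0.0614·6.37) = 0.4602 K/W
ΣR = 0.001873 + 0.04600 + 0.4602 = 0.5081 K/W
Q = ΔT/ΣR = (1200 °C − 26.9 °C)/0.5081 = 2310 W

Q = 2.31 kW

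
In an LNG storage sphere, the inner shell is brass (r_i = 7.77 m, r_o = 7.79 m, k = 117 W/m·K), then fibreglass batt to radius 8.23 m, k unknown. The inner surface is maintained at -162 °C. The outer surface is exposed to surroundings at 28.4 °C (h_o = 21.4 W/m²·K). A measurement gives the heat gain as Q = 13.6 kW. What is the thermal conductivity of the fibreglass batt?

ΣR = ΔT/Q = |-162 − 28.4|/13600 = 0.01400 K/W
Known resistances:
  R_brass = (1/7.77 − 1/7.79)/(4πk) = 3.304×10^-4/(4π·117) = 2.247×10^-7 K/W
  R_conv,out = 1/(4πr²h) = 1/(4π·8.23²·21.4) = 5.490×10^-5 K/W
R_fibreglass batt = ΣR − ΣR_known = 0.01400 − 5.512×10^-5 = 0.01394 K/W
(1/r₁−1/r₂)/(4πk) = 0.01394 ⇒ k = 0.006863/(4π·0.01394) = 0.0392 W/m·K

k = 0.0392 W/m·K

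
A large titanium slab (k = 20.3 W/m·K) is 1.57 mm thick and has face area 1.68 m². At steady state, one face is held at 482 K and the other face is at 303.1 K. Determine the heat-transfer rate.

Q = 3890 kW

Q = kA·ΔT/L = 20.3 × 1.68 × |482 K − 303.1 K| / 0.00157 = 3.89×10^6 W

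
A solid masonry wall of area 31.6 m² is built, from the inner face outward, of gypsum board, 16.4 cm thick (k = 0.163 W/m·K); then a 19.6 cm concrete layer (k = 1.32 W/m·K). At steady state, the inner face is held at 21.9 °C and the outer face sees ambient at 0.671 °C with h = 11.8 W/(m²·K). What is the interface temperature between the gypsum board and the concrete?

Series thermal resistances, inner to outer:
  R_gypsum board = L/(kA) = 0.164/(0.163·31.6) = 0.03184 K/W
  R_concrete = L/(kA) = 0.196/(1.32·31.6) = 0.004699 K/W
  R_conv,out = 1/(hA) = 1/(11.8·31.6) = 0.002682 K/W
ΣR = 0.03184 + 0.004699 + 0.002682 = 0.03922 K/W
Q = ΔT/ΣR = (21.9 °C − 0.671 °C)/0.03922 = 541.3 W
From the inner boundary to the gypsum board/concrete interface, ΣR_partial = 0.03184 K/W.
T_interface = T_in − Q·ΣR_partial = 21.9 °C − (541.3)(0.03184) = 4.67 °C

T = 4.67 °C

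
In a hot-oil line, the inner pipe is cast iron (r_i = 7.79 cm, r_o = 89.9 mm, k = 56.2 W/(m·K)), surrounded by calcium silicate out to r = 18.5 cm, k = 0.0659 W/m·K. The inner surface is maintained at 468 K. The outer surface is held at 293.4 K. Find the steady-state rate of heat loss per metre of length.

Resistance network (inner→outer):
  R'_cast iron = ln(0.0899/0.0779)/(2πk) = 0.1433/(2π·56.2) = 4.057×10^-4 m·K/W
  R'_calcium silicate = ln(0.185/0.0899)/(2πk) = 0.7217/(2π·0.0659) = 1.743 m·K/W
ΣR = 4.057×10^-4 + 1.743 = 1.743 m·K/W
Q' = ΔT/ΣR = (468 K − 293.4 K)/1.743 = 100 W/m

Q' = 100 W/m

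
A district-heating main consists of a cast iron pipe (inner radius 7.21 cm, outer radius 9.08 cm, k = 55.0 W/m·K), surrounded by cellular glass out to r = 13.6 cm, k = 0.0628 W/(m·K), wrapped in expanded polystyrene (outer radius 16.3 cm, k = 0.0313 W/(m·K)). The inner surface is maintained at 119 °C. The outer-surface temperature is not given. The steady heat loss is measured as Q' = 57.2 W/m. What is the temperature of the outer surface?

Sum the resistances:
  R'_cast iron = ln(0.0908/0.0721)/(2πk) = 0.2306/(2π·55.0) = 6.673×10^-4 m·K/W
  R'_cellular glass = ln(0.136/0.0908)/(2πk) = 0.4040/(2π·0.0628) = 1.024 m·K/W
  R'_expanded polystyrene = ln(0.163/0.136)/(2πk) = 0.1811/(2π·0.0313) = 0.9208 m·K/W
ΣR = 1.945 m·K/W
ΔT = Q'·ΣR = 57.2 × 1.945 = 111.3 K
Heat flows outward, so T_out = T_in − ΔT = 119 − 111.3 = 7.7 °C

T_out = 7.7 °C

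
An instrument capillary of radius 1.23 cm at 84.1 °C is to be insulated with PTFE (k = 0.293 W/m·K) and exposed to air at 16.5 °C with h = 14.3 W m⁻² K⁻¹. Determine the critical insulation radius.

For a cylinder, r_cr = k_ins/h = 0.293/14.3 = 0.0205 m = 2.05 cm

r_cr = 2.05 cm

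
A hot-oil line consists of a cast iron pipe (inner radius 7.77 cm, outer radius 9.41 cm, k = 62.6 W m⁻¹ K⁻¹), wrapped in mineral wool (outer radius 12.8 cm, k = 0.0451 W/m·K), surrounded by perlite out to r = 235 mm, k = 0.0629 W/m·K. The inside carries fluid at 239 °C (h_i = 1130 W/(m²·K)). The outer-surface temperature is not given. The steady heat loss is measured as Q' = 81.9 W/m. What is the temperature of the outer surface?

T_out = 24.0 °C

Series resistances:
  R'_conv,in = 1/(2πr h) = 1/(2π·0.0777·1130) = 0.001813 m·K/W
  R'_cast iron = ln(0.0941/0.0777)/(2πk) = 0.1915/(2π·62.6) = 4.869×10^-4 m·K/W
  R'_mineral wool = ln(0.128/0.0941)/(2πk) = 0.3077/(2π·0.0451) = 1.086 m·K/W
  R'_perlite = ln(0.235/0.128)/(2πk) = 0.6076/(2π·0.0629) = 1.537 m·K/W
ΣR = 2.625 m·K/W
ΔT = Q'·ΣR = 81.9 × 2.625 = 215.0 K
Heat flows outward, so T_out = T_in − ΔT = 239 − 215.0 = 24.0 °C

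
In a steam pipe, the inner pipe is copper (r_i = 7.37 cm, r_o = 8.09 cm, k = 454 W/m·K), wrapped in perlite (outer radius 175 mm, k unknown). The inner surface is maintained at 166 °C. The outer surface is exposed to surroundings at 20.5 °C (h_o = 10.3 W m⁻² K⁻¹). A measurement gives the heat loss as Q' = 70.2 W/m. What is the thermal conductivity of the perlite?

ΣR = ΔT/Q' = |166 − 20.5|/70.2 = 2.073 m·K/W
Known resistances:
  R'_copper = ln(0.0809/0.0737)/(2πk) = 0.09321/(2π·454) = 3.268×10^-5 m·K/W
  R'_conv,out = 1/(2πr h) = 1/(2π·0.175·10.3) = 0.08830 m·K/W
R_perlite = ΣR − ΣR_known = 2.073 − 0.08833 = 1.985 m·K/W
ln(r₂/r₁)/(2πk) = 1.985 ⇒ k = 0.7716/(2π·1.985) = 0.0619 W/m·K

k = 0.0619 W/m·K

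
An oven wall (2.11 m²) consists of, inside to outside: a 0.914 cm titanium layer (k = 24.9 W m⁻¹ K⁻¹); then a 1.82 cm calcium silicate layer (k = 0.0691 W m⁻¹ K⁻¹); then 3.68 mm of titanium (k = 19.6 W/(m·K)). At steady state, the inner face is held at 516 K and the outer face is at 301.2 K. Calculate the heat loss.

Treat each layer as a resistance in series:
  R_titanium = L/(kA) = 0.00914/(24.9·2.11) = 1.740×10^-4 K/W
  R_calcium silicate = L/(kA) = 0.0182/(0.0691·2.11) = 0.1248 K/W
  R_titanium = L/(kA) = 0.00368/(19.6·2.11) = 8.898×10^-5 K/W
ΣR = 1.740×10^-4 + 0.1248 + 8.898×10^-5 = 0.1251 K/W
Q = ΔT/ΣR = (516 K − 301.2 K)/0.1251 = 1720 W

Q = 1720 W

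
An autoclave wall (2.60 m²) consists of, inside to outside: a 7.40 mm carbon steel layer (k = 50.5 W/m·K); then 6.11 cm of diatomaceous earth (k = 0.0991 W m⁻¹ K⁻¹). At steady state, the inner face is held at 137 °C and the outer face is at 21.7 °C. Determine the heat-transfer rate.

Resistance network (inner→outer):
  R_carbon steel = L/(kA) = 0.00740/(50.5·2.60) = 5.636×10^-5 K/W
  R_diatomaceous earth = L/(kA) = 0.0611/(0.0991·2.60) = 0.2371 K/W
ΣR = 5.636×10^-5 + 0.2371 = 0.2372 K/W
Q = ΔT/ΣR = (137 °C − 21.7 °C)/0.2372 = 486 W

Q = 486 W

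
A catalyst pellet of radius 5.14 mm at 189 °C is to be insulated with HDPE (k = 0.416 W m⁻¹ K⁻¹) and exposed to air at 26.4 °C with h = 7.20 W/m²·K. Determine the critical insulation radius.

r_cr = 11.6 cm

For a sphere, r_cr = 2k_ins/h = 2·0.416/7.20 = 0.116 m = 11.6 cm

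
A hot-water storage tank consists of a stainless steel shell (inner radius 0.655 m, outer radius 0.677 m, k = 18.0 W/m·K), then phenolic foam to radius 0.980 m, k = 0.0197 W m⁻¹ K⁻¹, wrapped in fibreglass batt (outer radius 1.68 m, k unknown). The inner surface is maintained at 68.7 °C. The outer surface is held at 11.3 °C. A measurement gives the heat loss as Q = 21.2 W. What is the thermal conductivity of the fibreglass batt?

k = 0.0392 W/m·K

ΣR = ΔT/Q = |68.7 − 11.3|/21.2 = 2.708 K/W
Known resistances:
  R_stainless steel = (1/0.655 − 1/0.677)/(4πk) = 0.04961/(4π·18.0) = 2.193×10^-4 K/W
  R_phenolic foam = (1/0.677 − 1/0.980)/(4πk) = 0.4567/(4π·0.0197) = 1.845 K/W
R_fibreglass batt = ΣR − ΣR_known = 2.708 − 1.845 = 0.8630 K/W
(1/r₁−1/r₂)/(4πk) = 0.8630 ⇒ k = 0.4252/(4π·0.8630) = 0.0392 W/m·K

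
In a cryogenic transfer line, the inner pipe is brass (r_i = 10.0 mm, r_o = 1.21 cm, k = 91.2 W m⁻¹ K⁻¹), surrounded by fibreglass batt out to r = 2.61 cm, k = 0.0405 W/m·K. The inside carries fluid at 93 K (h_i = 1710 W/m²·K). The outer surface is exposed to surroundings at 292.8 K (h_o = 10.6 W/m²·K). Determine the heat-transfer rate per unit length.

Treat each layer as a resistance in series:
  R'_conv,in = 1/(2πr h) = 1/(2π·0.0100·1710) = 0.009307 m·K/W
  R'_brass = ln(0.0121/0.0100)/(2πk) = 0.1906/(2π·91.2) = 3.327×10^-4 m·K/W
  R'_fibreglass batt = ln(0.0261/0.0121)/(2πk) = 0.7687/(2π·0.0405) = 3.021 m·K/W
  R'_conv,out = 1/(2πr h) = 1/(2π·0.0261·10.6) = 0.5753 m·K/W
ΣR = 0.009307 + 3.327×10^-4 + 3.021 + 0.5753 = 3.606 m·K/W
Q' = ΔT/ΣR = (93 K − 292.8 K)/3.606 = -55.4 W/m
(Negative Q' ⇒ heat flows inward; heat gain = 55.4 W/m.)

Q' = 55.4 W/m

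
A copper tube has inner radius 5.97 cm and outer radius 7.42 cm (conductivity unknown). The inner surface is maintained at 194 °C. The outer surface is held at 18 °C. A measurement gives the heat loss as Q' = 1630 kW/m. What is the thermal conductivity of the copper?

k = 320 W/m·K

ΣR = ΔT/Q' = |194 − 18|/1.63×10^6 = 1.080×10^-4 m·K/W
ln(r₂/r₁)/(2πk) = 1.080×10^-4 ⇒ k = 0.2174/(2π·1.080×10^-4) = 320 W/m·K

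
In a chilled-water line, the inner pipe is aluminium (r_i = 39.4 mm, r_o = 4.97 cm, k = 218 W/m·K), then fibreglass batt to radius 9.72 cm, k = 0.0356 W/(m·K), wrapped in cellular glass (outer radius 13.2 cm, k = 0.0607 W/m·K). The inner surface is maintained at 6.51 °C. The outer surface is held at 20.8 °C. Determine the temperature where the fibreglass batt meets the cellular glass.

T = 17.8 °C

Resistance network (inner→outer):
  R'_aluminium = ln(0.0497/0.0394)/(2πk) = 0.2322/(2π·218) = 1.696×10^-4 m·K/W
  R'_fibreglass batt = ln(0.0972/0.0497)/(2πk) = 0.6708/(2π·0.0356) = 2.999 m·K/W
  R'_cellular glass = ln(0.132/0.0972)/(2πk) = 0.3060/(2π·0.0607) = 0.8024 m·K/W
ΣR = 1.696×10^-4 + 2.999 + 0.8024 = 3.802 m·K/W
Q' = ΔT/ΣR = (6.51 °C − 20.8 °C)/3.802 = -3.759 W/m
From the inner boundary to the fibreglass batt/cellular glass interface, ΣR_partial = 2.999 m·K/W.
T_interface = T_in − Q'·ΣR_partial = 6.51 °C − (-3.759)(2.999) = 17.8 °C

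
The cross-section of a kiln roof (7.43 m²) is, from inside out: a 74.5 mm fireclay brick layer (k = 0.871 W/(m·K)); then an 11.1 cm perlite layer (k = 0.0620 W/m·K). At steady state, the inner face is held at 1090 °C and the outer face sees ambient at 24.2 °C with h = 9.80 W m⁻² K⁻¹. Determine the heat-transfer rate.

Q = 4.00 kW

Series thermal resistances, inner to outer:
  R_fireclay brick = L/(kA) = 0.0745/(0.871·7.43) = 0.01151 K/W
  R_perlite = L/(kA) = 0.111/(0.0620·7.43) = 0.2410 K/W
  R_conv,out = 1/(hA) = 1/(9.80·7.43) = 0.01373 K/W
ΣR = 0.01151 + 0.2410 + 0.01373 = 0.2662 K/W
Q = ΔT/ΣR = (1090 °C − 24.2 °C)/0.2662 = 4000 W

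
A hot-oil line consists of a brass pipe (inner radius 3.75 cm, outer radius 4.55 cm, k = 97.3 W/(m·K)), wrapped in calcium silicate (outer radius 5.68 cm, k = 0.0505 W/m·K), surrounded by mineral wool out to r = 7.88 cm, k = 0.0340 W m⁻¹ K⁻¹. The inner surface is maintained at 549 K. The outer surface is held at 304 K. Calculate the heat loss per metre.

Treat each layer as a resistance in series:
  R'_brass = ln(0.0455/0.0375)/(2πk) = 0.1934/(2π·97.3) = 3.163×10^-4 m·K/W
  R'_calcium silicate = ln(0.0568/0.0455)/(2πk) = 0.2218/(2π·0.0505) = 0.6991 m·K/W
  R'_mineral wool = ln(0.0788/0.0568)/(2πk) = 0.3274/(2π·0.0340) = 1.532 m·K/W
ΣR = 3.163×10^-4 + 0.6991 + 1.532 = 2.231 m·K/W
Q' = ΔT/ΣR = (549 K − 304 K)/2.231 = 110 W/m

Q' = 110 W/m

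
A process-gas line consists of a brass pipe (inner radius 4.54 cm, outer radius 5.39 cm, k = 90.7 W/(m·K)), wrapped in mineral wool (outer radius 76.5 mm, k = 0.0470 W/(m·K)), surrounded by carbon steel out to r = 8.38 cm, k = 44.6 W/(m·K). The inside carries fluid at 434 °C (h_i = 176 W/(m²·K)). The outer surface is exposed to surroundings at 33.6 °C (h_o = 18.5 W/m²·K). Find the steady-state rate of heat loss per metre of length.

Q' = 306 W/m

Resistance network (inner→outer):
  R'_conv,in = 1/(2πr h) = 1/(2π·0.0454·176) = 0.01992 m·K/W
  R'_brass = ln(0.0539/0.0454)/(2πk) = 0.1716/(2π·90.7) = 3.011×10^-4 m·K/W
  R'_mineral wool = ln(0.0765/0.0539)/(2πk) = 0.3502/(2π·0.0470) = 1.186 m·K/W
  R'_carbon steel = ln(0.0838/0.0765)/(2πk) = 0.09114/(2π·44.6) = 3.252×10^-4 m·K/W
  R'_conv,out = 1/(2πr h) = 1/(2π·0.0838·18.5) = 0.1027 m·K/W
ΣR = 0.01992 + 3.011×10^-4 + 1.186 + 3.252×10^-4 + 0.1027 = 1.309 m·K/W
Q' = ΔT/ΣR = (434 °C − 33.6 °C)/1.309 = 306 W/m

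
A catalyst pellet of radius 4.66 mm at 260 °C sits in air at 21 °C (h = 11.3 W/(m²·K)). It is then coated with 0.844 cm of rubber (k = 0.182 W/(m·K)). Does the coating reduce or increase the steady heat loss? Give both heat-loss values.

increases: 0.737 → 2.35 W

Critical radius for a sphere: r_cr = 2k/h = 0.0322 m = 3.22 cm.
Outer radius after coating: r₂ = 0.00466 + 0.00844 = 0.01310 m.
Since r₁ < r_cr and r₂ ≤ r_cr, the coating moves toward the maximum at r_cr — heat loss rises.
Bare: R = 1/(4πr₁²h) = 324.3 K/W; Q = 239/324.3 = 0.737 W.
Coated: R = R_cond + R_conv = 101.5 K/W; Q = 239/101.5 = 2.35 W.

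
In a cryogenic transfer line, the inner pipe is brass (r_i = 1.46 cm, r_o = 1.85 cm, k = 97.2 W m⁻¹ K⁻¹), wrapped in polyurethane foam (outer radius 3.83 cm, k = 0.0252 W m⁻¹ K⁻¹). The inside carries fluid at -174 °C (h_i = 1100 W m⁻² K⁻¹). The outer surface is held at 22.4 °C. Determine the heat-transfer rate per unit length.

Q' = 42.6 W/m

Series thermal resistances, inner to outer:
  R'_conv,in = 1/(2πr h) = 1/(2π·0.0146·1100) = 0.009910 m·K/W
  R'_brass = ln(0.0185/0.0146)/(2πk) = 0.2367/(2π·97.2) = 3.877×10^-4 m·K/W
  R'_polyurethane foam = ln(0.0383/0.0185)/(2πk) = 0.7277/(2π·0.0252) = 4.596 m·K/W
ΣR = 0.009910 + 3.877×10^-4 + 4.596 = 4.606 m·K/W
Q' = ΔT/ΣR = (-174 °C − 22.4 °C)/4.606 = -42.6 W/m
(Negative Q' ⇒ heat flows inward; heat gain = 42.6 W/m.)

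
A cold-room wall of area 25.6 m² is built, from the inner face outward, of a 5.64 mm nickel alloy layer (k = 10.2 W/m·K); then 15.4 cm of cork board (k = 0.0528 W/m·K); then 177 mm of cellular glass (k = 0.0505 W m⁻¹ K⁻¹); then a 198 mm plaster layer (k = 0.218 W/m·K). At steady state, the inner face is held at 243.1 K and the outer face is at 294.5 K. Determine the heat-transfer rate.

Resistance network (inner→outer):
  R_nickel alloy = L/(kA) = 0.00564/(10.2·25.6) = 2.160×10^-5 K/W
  R_cork board = L/(kA) = 0.154/(0.0528·25.6) = 0.1139 K/W
  R_cellular glass = L/(kA) = 0.177/(0.0505·25.6) = 0.1369 K/W
  R_plaster = L/(kA) = 0.198/(0.218·25.6) = 0.03548 K/W
ΣR = 2.160×10^-5 + 0.1139 + 0.1369 + 0.03548 = 0.2863 K/W
Q = ΔT/ΣR = (243.1 K − 294.5 K)/0.2863 = -180 W
(Negative Q ⇒ heat flows inward; heat gain = 180 W.)

Q = 180 W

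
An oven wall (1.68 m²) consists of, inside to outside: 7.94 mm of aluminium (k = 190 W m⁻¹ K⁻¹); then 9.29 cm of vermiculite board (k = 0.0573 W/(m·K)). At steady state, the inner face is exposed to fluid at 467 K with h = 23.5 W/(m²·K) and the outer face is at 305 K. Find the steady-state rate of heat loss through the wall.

Q = 164 W

Series thermal resistances, inner to outer:
  R_conv,in = 1/(hA) = 1/(23.5·1.68) = 0.02533 K/W
  R_aluminium = L/(kA) = 0.00794/(190·1.68) = 2.487×10^-5 K/W
  R_vermiculite board = L/(kA) = 0.0929/(0.0573·1.68) = 0.9651 K/W
ΣR = 0.02533 + 2.487×10^-5 + 0.9651 = 0.9905 K/W
Q = ΔT/ΣR = (467 K − 305 K)/0.9905 = 164 W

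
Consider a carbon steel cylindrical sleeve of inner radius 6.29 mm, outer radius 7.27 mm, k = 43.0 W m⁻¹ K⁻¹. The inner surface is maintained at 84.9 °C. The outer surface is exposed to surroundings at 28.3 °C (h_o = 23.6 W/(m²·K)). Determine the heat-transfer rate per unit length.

Q' = 61.0 W/m

Series thermal resistances, inner to outer:
  R'_carbon steel = ln(0.00727/0.00629)/(2πk) = 0.1448/(2π·43.0) = 5.359×10^-4 m·K/W
  R'_conv,out = 1/(2πr h) = 1/(2π·0.00727·23.6) = 0.9276 m·K/W
ΣR = 5.359×10^-4 + 0.9276 = 0.9281 m·K/W
Q' = ΔT/ΣR = (84.9 °C − 28.3 °C)/0.9281 = 61.0 W/m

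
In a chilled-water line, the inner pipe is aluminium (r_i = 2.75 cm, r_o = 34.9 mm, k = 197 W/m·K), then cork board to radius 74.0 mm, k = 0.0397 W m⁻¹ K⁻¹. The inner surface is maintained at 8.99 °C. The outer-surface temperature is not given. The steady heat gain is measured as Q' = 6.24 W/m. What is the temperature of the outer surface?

Series resistances:
  R'_aluminium = ln(0.0349/0.0275)/(2πk) = 0.2383/(2π·197) = 1.925×10^-4 m·K/W
  R'_cork board = ln(0.0740/0.0349)/(2πk) = 0.7516/(2π·0.0397) = 3.013 m·K/W
ΣR = 3.013 m·K/W
ΔT = Q'·ΣR = 6.24 × 3.013 = 18.80 K
Heat flows inward, so T_out = T_in + ΔT = 8.99 + 18.80 = 27.8 °C

T_out = 27.8 °C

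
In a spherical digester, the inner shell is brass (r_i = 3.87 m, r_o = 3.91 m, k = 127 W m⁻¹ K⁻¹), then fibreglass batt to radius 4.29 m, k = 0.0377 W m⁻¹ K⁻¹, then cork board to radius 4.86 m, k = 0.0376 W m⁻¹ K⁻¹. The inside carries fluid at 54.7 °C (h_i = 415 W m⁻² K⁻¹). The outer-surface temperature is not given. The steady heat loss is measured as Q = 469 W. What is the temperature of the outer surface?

T_out = 5.13 °C

Series resistances:
  R_conv,in = 1/(4πr²h) = 1/(4π·3.87²·415) = 1.280×10^-5 K/W
  R_brass = (1/3.87 − 1/3.91)/(4πk) = 0.002643/(4π·127) = 1.656×10^-6 K/W
  R_fibreglass batt = (1/3.91 − 1/4.29)/(4πk) = 0.02265/(4π·0.0377) = 0.04782 K/W
  R_cork board = (1/4.29 − 1/4.86)/(4πk) = 0.02734/(4π·0.0376) = 0.05786 K/W
ΣR = 0.1057 K/W
ΔT = Q·ΣR = 469 × 0.1057 = 49.57 K
Heat flows outward, so T_out = T_in − ΔT = 54.7 − 49.57 = 5.13 °C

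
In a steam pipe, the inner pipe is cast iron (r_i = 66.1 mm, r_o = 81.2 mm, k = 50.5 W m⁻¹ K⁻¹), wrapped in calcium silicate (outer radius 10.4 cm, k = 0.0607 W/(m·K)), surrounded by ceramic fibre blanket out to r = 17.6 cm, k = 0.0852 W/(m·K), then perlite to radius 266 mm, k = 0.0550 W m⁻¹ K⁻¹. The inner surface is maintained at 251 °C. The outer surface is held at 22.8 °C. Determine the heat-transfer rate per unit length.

Q' = 80.7 W/m

Treat each layer as a resistance in series:
  R'_cast iron = ln(0.0812/0.0661)/(2πk) = 0.2057/(2π·50.5) = 6.484×10^-4 m·K/W
  R'_calcium silicate = ln(0.104/0.0812)/(2πk) = 0.2475/(2π·0.0607) = 0.6489 m·K/W
  R'_ceramic fibre blanket = ln(0.176/0.104)/(2πk) = 0.5261/(2π·0.0852) = 0.9828 m·K/W
  R'_perlite = ln(0.266/0.176)/(2πk) = 0.4130/(2π·0.0550) = 1.195 m·K/W
ΣR = 6.484×10^-4 + 0.6489 + 0.9828 + 1.195 = 2.827 m·K/W
Q' = ΔT/ΣR = (251 °C − 22.8 °C)/2.827 = 80.7 W/m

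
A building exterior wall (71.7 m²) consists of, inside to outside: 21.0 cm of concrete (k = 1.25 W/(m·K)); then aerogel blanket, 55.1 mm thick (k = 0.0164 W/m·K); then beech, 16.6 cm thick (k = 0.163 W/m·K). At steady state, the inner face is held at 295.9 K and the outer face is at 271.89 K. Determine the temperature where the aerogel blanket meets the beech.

Resistance network (inner→outer):
  R_concrete = L/(kA) = 0.210/(1.25·71.7) = 0.002343 K/W
  R_aerogel blanket = L/(kA) = 0.0551/(0.0164·71.7) = 0.04686 K/W
  R_beech = L/(kA) = 0.166/(0.163·71.7) = 0.01420 K/W
ΣR = 0.002343 + 0.04686 + 0.01420 = 0.06340 K/W
Q = ΔT/ΣR = (295.9 K − 271.89 K)/0.06340 = 378.7 W
From the inner boundary to the aerogel blanket/beech interface, ΣR_partial = 0.04920 K/W.
T_interface = T_in − Q·ΣR_partial = 295.9 K − (378.7)(0.04920) = 277.27 K

T = 277.27 K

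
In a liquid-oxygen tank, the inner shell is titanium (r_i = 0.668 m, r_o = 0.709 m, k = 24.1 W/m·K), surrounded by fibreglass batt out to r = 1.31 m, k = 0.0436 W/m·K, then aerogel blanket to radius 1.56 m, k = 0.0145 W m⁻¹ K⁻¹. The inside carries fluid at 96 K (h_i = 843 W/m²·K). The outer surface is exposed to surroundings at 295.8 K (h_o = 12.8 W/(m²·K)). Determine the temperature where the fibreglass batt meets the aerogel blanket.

T = 223.2 K

Resistance network (inner→outer):
  R_conv,in = 1/(4πr²h) = 1/(4π·0.668²·843) = 2.115×10^-4 K/W
  R_titanium = (1/0.668 − 1/0.709)/(4πk) = 0.08657/(4π·24.1) = 2.858×10^-4 K/W
  R_fibreglass batt = (1/0.709 − 1/1.31)/(4πk) = 0.6471/(4π·0.0436) = 1.181 K/W
  R_aerogel blanket = (1/1.31 − 1/1.56)/(4πk) = 0.1223/(4π·0.0145) = 0.6714 K/W
  R_conv,out = 1/(4πr²h) = 1/(4π·1.56²·12.8) = 0.002555 K/W
ΣR = 2.115×10^-4 + 2.858×10^-4 + 1.181 + 0.6714 + 0.002555 = 1.855 K/W
Q = ΔT/ΣR = (96 K − 295.8 K)/1.855 = -107.7 W
From the inner boundary to the fibreglass batt/aerogel blanket interface, ΣR_partial = 1.181 K/W.
T_interface = T_in − Q·ΣR_partial = 96 K − (-107.7)(1.181) = 223.2 K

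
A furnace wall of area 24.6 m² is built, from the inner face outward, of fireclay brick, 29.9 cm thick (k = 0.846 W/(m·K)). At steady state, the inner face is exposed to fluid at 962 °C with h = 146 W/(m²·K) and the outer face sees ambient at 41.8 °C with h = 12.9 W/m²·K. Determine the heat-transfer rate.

Q = 51700 W

Resistance network (inner→outer):
  R_conv,in = 1/(hA) = 1/(146·24.6) = 2.784×10^-4 K/W
  R_fireclay brick = L/(kA) = 0.299/(0.846·24.6) = 0.01437 K/W
  R_conv,out = 1/(hA) = 1/(12.9·24.6) = 0.003151 K/W
ΣR = 2.784×10^-4 + 0.01437 + 0.003151 = 0.01780 K/W
Q = ΔT/ΣR = (962 °C − 41.8 °C)/0.01780 = 51700 W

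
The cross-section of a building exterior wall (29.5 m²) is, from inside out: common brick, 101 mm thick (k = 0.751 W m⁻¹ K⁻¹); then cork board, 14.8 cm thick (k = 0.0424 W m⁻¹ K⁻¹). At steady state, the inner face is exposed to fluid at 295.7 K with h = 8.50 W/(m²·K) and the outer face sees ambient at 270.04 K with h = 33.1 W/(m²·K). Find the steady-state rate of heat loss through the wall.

Resistance network (inner→outer):
  R_conv,in = 1/(hA) = 1/(8.50·29.5) = 0.003988 K/W
  R_common brick = L/(kA) = 0.101/(0.751·29.5) = 0.004559 K/W
  R_cork board = L/(kA) = 0.148/(0.0424·29.5) = 0.1183 K/W
  R_conv,out = 1/(hA) = 1/(33.1·29.5) = 0.001024 K/W
ΣR = 0.003988 + 0.004559 + 0.1183 + 0.001024 = 0.1279 K/W
Q = ΔT/ΣR = (295.7 K − 270.04 K)/0.1279 = 201 W

Q = 201 W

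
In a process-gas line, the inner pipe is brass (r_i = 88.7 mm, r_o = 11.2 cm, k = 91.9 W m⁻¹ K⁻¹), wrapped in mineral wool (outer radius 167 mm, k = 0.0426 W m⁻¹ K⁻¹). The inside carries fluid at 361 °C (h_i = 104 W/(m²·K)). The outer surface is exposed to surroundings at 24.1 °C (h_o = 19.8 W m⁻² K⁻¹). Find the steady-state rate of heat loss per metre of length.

Resistance network (inner→outer):
  R'_conv,in = 1/(2πr h) = 1/(2π·0.0887·104) = 0.01725 m·K/W
  R'_brass = ln(0.112/0.0887)/(2πk) = 0.2332/(2π·91.9) = 4.039×10^-4 m·K/W
  R'_mineral wool = ln(0.167/0.112)/(2πk) = 0.3995/(2π·0.0426) = 1.493 m·K/W
  R'_conv,out = 1/(2πr h) = 1/(2π·0.167·19.8) = 0.04813 m·K/W
ΣR = 0.01725 + 4.039×10^-4 + 1.493 + 0.04813 = 1.559 m·K/W
Q' = ΔT/ΣR = (361 °C − 24.1 °C)/1.559 = 216 W/m

Q' = 216 W/m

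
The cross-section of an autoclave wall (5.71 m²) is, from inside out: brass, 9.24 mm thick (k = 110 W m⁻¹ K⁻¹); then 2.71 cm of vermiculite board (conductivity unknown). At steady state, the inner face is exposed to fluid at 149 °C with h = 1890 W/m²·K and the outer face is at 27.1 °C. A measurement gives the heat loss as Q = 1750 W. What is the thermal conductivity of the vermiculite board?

ΣR = ΔT/Q = |149 − 27.1|/1750 = 0.06966 K/W
Known resistances:
  R_conv,in = 1/(hA) = 1/(1890·5.71) = 9.266×10^-5 K/W
  R_brass = L/(kA) = 0.00924/(110·5.71) = 1.471×10^-5 K/W
R_vermiculite board = ΣR − ΣR_known = 0.06966 − 1.074×10^-4 = 0.06955 K/W
L/(kA) = 0.06955 ⇒ k = 0.0271/(0.06955·5.71) = 0.0682 W/m·K

k = 0.0682 W/m·K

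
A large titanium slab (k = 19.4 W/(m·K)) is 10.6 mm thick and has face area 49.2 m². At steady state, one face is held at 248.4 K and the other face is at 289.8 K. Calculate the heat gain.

Q = kA·ΔT/L = 19.4 × 49.2 × |248.4 K − 289.8 K| / 0.0106 = 3.73×10^6 W

Q = 3730 kW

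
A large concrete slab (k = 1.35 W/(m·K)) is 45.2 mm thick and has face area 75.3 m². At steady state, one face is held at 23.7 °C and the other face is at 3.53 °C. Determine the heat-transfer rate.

Q = kA·ΔT/L = 1.35 × 75.3 × |23.7 °C − 3.53 °C| / 0.0452 = 45400 W

Q = 45.4 kW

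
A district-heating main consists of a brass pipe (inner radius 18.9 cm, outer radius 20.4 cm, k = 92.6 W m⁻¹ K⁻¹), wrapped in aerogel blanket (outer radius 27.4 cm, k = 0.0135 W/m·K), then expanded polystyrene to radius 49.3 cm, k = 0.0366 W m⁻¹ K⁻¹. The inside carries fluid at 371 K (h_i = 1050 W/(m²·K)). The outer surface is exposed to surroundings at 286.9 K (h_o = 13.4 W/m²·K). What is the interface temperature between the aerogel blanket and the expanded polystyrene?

T = 322.7 K

Series thermal resistances, inner to outer:
  R'_conv,in = 1/(2πr h) = 1/(2π·0.189·1050) = 8.020×10^-4 m·K/W
  R'_brass = ln(0.204/0.189)/(2πk) = 0.07637/(2π·92.6) = 1.313×10^-4 m·K/W
  R'_aerogel blanket = ln(0.274/0.204)/(2πk) = 0.2950/(2π·0.0135) = 3.478 m·K/W
  R'_expanded polystyrene = ln(0.493/0.274)/(2πk) = 0.5874/(2π·0.0366) = 2.554 m·K/W
  R'_conv,out = 1/(2πr h) = 1/(2π·0.493·13.4) = 0.02409 m·K/W
ΣR = 8.020×10^-4 + 1.313×10^-4 + 3.478 + 2.554 + 0.02409 = 6.057 m·K/W
Q' = ΔT/ΣR = (371 K − 286.9 K)/6.057 = 13.88 W/m
From the inner boundary to the aerogel blanket/expanded polystyrene interface, ΣR_partial = 3.479 m·K/W.
T_interface = T_in − Q'·ΣR_partial = 371 K − (13.88)(3.479) = 322.7 K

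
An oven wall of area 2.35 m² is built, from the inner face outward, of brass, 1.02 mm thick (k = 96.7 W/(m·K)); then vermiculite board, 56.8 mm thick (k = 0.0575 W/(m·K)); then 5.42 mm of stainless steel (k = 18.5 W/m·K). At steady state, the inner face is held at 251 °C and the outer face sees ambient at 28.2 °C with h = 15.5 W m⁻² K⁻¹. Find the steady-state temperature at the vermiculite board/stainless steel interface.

Series thermal resistances, inner to outer:
  R_brass = L/(kA) = 0.00102/(96.7·2.35) = 4.489×10^-6 K/W
  R_vermiculite board = L/(kA) = 0.0568/(0.0575·2.35) = 0.4204 K/W
  R_stainless steel = L/(kA) = 0.00542/(18.5·2.35) = 1.247×10^-4 K/W
  R_conv,out = 1/(hA) = 1/(15.5·2.35) = 0.02745 K/W
ΣR = 4.489×10^-6 + 0.4204 + 1.247×10^-4 + 0.02745 = 0.4480 K/W
Q = ΔT/ΣR = (251 °C − 28.2 °C)/0.4480 = 497.3 W
From the inner boundary to the vermiculite board/stainless steel interface, ΣR_partial = 0.4204 K/W.
T_interface = T_in − Q·ΣR_partial = 251 °C − (497.3)(0.4204) = 41.9 °C

T = 41.9 °C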